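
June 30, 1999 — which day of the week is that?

Wednesday

Doomsday rule: the anchor day for the 1900s is Wednesday. For year 99: 99÷12 = 8 r 3, and 3÷4 = 0, so 8+3+0 = 11.
Wednesday + 11 ≡ Sunday — that's 1999's doomsday.
In June the doomsday date is Jun 6.
Jun 30 is 24 days after Jun 6; 24 mod 7 = 3, so Sunday + 3 = Wednesday.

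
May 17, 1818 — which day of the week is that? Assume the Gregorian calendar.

Doomsday rule: the anchor day for the 1800s is Friday. For year 18: 18÷12 = 1 r 6, and 6÷4 = 1, so 1+6+1 = 8.
Friday + 8 ≡ Saturday — that's 1818's doomsday.
In May the doomsday date is May 9.
May 17 is 8 days after May 9; 8 mod 7 = 1, so Saturday + 1 = Sunday.

Sunday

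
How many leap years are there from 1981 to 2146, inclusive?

40

Multiples of 4 in [1981,2146]: 41.
Of those, multiples of 100: 2 (not leap unless ÷400).
Multiples of 400: 1.
Leap years = 41 − 2 + 1 = 40.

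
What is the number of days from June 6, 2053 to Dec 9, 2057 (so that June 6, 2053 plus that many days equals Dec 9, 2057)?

1647

Jun 6, 2053 → Jun 6, 2054: 365 days.
Jun 6, 2054 → Jun 6, 2055: 365 days.
Jun 6, 2055 → Jun 6, 2056: 366 days (Feb 29, 2056 is in that span).
Jun 6, 2056 → Jun 6, 2057: 365 days.
Jun 6, 2057 → Jul 6, 2057: 30 days (June has 30).
Jul 6, 2057 → Aug 6, 2057: 31 days (July has 31).
Aug 6, 2057 → Sep 6, 2057: 31 days (August has 31).
Sep 6, 2057 → Oct 6, 2057: 30 days (September has 30).
Oct 6, 2057 → Nov 6, 2057: 31 days (October has 31).
Nov 6, 2057 → Dec 6, 2057: 30 days (November has 30).
Dec 6, 2057 → Dec 9, 2057: 3 days.
Total: 1647 days.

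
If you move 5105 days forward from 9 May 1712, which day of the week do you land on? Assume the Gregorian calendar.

Wednesday

May 9, 1712 is a Monday.
5105 mod 7 = 2, so 5105 days after a Monday is Monday + 2 = Wednesday.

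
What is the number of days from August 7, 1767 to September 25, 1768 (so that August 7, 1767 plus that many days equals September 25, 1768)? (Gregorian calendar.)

415

Aug 7, 1767 → Aug 7, 1768: 366 days (Feb 29, 1768 is in that span).
Aug 7, 1768 → Sep 7, 1768: 31 days (August has 31).
Sep 7, 1768 → Sep 25, 1768: 18 days.
Total: 415 days.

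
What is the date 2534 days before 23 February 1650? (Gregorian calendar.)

March 18, 1643

−365 (one year) → Feb 23, 1649 (2169 left).
−366 (one year; includes Feb 29, 1648) → Feb 23, 1648 (1803 left).
−365 (one year) → Feb 23, 1647 (1438 left).
−365 (one year) → Feb 23, 1646 (1073 left).
−365 (one year) → Feb 23, 1645 (708 left).
−366 (one year; includes Feb 29, 1644) → Feb 23, 1644 (342 left).
−23 → Jan 31, 1644 (end of Jan, 31 days; 319 left).
−31 → Dec 31, 1643 (end of Dec, 31 days; 288 left).
−31 → Nov 30, 1643 (end of Nov, 30 days; 257 left).
−30 → Oct 31, 1643 (end of Oct, 31 days; 227 left).
−31 → Sep 30, 1643 (end of Sep, 30 days; 196 left).
−30 → Aug 31, 1643 (end of Aug, 31 days; 166 left).
−31 → Jul 31, 1643 (end of Jul, 31 days; 135 left).
−31 → Jun 30, 1643 (end of Jun, 30 days; 104 left).
−30 → May 31, 1643 (end of May, 31 days; 74 left).
−31 → Apr 30, 1643 (end of Apr, 30 days; 43 left).
−30 → Mar 31, 1643 (end of Mar, 31 days; 13 left).
−13 → Mar 18, 1643.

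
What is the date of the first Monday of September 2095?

September 1, 2095 is a Thursday.
The first Monday is therefore September 5 (4 days later).

September 5, 2095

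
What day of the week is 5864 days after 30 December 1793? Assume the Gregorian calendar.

First find the weekday of Dec 30, 1793. Doomsday rule: the anchor day for the 1700s is Sunday. For year 93: 93÷12 = 7 r 9, and 9÷4 = 2, so 7+9+2 = 18.
Sunday + 18 ≡ Thursday — that's 1793's doomsday.
In December the doomsday date is Dec 12.
Dec 30 is 18 days after Dec 12; 18 mod 7 = 4, so Thursday + 4 = Monday.
5864 mod 7 = 5, so 5864 days after a Monday is Monday + 5 = Saturday.

Saturday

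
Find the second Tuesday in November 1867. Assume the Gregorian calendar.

November 12, 1867

November 1, 1867 is a Friday.
The first Tuesday is therefore November 5 (4 days later).
The second Tuesday is 5 + 1×7 = November 12.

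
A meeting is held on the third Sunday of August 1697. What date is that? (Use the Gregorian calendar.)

August 1, 1697 is a Thursday.
The first Sunday is therefore August 4 (3 days later).
The third Sunday is 4 + 2×7 = August 18.

August 18, 1697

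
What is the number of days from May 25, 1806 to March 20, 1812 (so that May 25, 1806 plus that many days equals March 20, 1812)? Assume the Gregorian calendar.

2126

May 25, 1806 → May 25, 1807: 365 days.
May 25, 1807 → May 25, 1808: 366 days (Feb 29, 1808 is in that span).
May 25, 1808 → May 25, 1809: 365 days.
May 25, 1809 → May 25, 1810: 365 days.
May 25, 1810 → May 25, 1811: 365 days.
May 25, 1811 → Jun 25, 1811: 31 days (May has 31).
Jun 25, 1811 → Jul 25, 1811: 30 days (June has 30).
Jul 25, 1811 → Aug 25, 1811: 31 days (July has 31).
Aug 25, 1811 → Sep 25, 1811: 31 days (August has 31).
Sep 25, 1811 → Oct 25, 1811: 30 days (September has 30).
Oct 25, 1811 → Nov 25, 1811: 31 days (October has 31).
Nov 25, 1811 → Dec 25, 1811: 30 days (November has 30).
Dec 25, 1811 → Jan 25, 1812: 31 days (December has 31).
Jan 25, 1812 → Feb 25, 1812: 31 days (January has 31).
Feb 25, 1812 → Mar 20, 1812: 24 days.
Total: 2126 days.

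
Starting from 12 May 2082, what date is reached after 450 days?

+365 (one year) → May 12, 2083 (85 left).
May has 31 days: +20 → Jun 1, 2083 (65 left).
Jun has 30 days: +30 → Jul 1, 2083 (35 left).
Jul has 31 days: +31 → Aug 1, 2083 (4 left).
+4 → Aug 5, 2083.

August 5, 2083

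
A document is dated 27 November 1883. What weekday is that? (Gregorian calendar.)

Tuesday

Doomsday rule: the anchor day for the 1800s is Friday. For year 83: 83÷12 = 6 r 11, and 11÷4 = 2, so 6+11+2 = 19.
Friday + 19 ≡ Wednesday — that's 1883's doomsday.
In November the doomsday date is Nov 7.
Nov 27 is 20 days after Nov 7; 20 mod 7 = 6, so Wednesday + 6 = Tuesday.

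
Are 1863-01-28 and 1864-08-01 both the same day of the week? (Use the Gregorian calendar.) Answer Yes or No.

No

From Jan 28, 1863 to Aug 1, 1864 is 551 days.
551 mod 7 = 5, so they are different weekdays.
(Jan 28, 1863 is a Wednesday; Aug 1, 1864 is a Monday.)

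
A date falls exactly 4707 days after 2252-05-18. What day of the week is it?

May 18, 2252 is a Tuesday.
4707 mod 7 = 3, so 4707 days after a Tuesday is Tuesday + 3 = Friday.

Friday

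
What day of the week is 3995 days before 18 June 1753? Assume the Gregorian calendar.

Wednesday

Jun 18, 1753 is a Monday.
3995 mod 7 = 5, so 3995 days before a Monday is Monday − 5 = Wednesday.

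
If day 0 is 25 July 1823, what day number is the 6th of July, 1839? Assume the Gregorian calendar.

Jul 25, 1823 → Jul 25, 1824: 366 days (Feb 29, 1824 is in that span).
Jul 25, 1824 → Jul 25, 1825: 365 days.
Jul 25, 1825 → Jul 25, 1826: 365 days.
Jul 25, 1826 → Jul 25, 1827: 365 days.
Jul 25, 1827 → Jul 25, 1828: 366 days (Feb 29, 1828 is in that span).
Jul 25, 1828 → Jul 25, 1829: 365 days.
Jul 25, 1829 → Jul 25, 1830: 365 days.
Jul 25, 1830 → Jul 25, 1831: 365 days.
Jul 25, 1831 → Jul 25, 1832: 366 days (Feb 29, 1832 is in that span).
Jul 25, 1832 → Jul 25, 1833: 365 days.
Jul 25, 1833 → Jul 25, 1834: 365 days.
Jul 25, 1834 → Jul 25, 1835: 365 days.
Jul 25, 1835 → Jul 25, 1836: 366 days (Feb 29, 1836 is in that span).
Jul 25, 1836 → Jul 25, 1837: 365 days.
Jul 25, 1837 → Jul 25, 1838: 365 days.
Jul 25, 1838 → Aug 25, 1838: 31 days (July has 31).
Aug 25, 1838 → Sep 25, 1838: 31 days (August has 31).
Sep 25, 1838 → Oct 25, 1838: 30 days (September has 30).
Oct 25, 1838 → Nov 25, 1838: 31 days (October has 31).
Nov 25, 1838 → Dec 25, 1838: 30 days (November has 30).
Dec 25, 1838 → Jan 25, 1839: 31 days (December has 31).
Jan 25, 1839 → Feb 25, 1839: 31 days (January has 31).
Feb 25, 1839 → Mar 25, 1839: 28 days (February has 28).
Mar 25, 1839 → Apr 25, 1839: 31 days (March has 31).
Apr 25, 1839 → May 25, 1839: 30 days (April has 30).
May 25, 1839 → Jun 25, 1839: 31 days (May has 31).
Jun 25, 1839 → Jul 6, 1839: 11 days.
Total: 5825 days.

5825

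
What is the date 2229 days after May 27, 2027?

July 3, 2033

+366 (one year; includes Feb 29, 2028) → May 27, 2028 (1863 left).
+365 (one year) → May 27, 2029 (1498 left).
+365 (one year) → May 27, 2030 (1133 left).
+365 (one year) → May 27, 2031 (768 left).
+366 (one year; includes Feb 29, 2032) → May 27, 2032 (402 left).
+365 (one year) → May 27, 2033 (37 left).
May has 31 days: +5 → Jun 1, 2033 (32 left).
Jun has 30 days: +30 → Jul 1, 2033 (2 left).
+2 → Jul 3, 2033.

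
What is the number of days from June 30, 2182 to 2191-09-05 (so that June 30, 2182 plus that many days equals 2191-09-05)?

3354

Jun 30, 2182 → Jun 30, 2183: 365 days.
Jun 30, 2183 → Jun 30, 2184: 366 days (Feb 29, 2184 is in that span).
Jun 30, 2184 → Jun 30, 2185: 365 days.
Jun 30, 2185 → Jun 30, 2186: 365 days.
Jun 30, 2186 → Jun 30, 2187: 365 days.
Jun 30, 2187 → Jun 30, 2188: 366 days (Feb 29, 2188 is in that span).
Jun 30, 2188 → Jun 30, 2189: 365 days.
Jun 30, 2189 → Jun 30, 2190: 365 days.
Jun 30, 2190 → Jun 30, 2191: 365 days.
Jun 30, 2191 → Jul 30, 2191: 30 days (June has 30).
Jul 30, 2191 → Aug 30, 2191: 31 days (July has 31).
Aug 30, 2191 → Sep 5, 2191: 6 days.
Total: 3354 days.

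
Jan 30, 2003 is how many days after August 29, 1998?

1615

Aug 29, 1998 → Aug 29, 1999: 365 days.
Aug 29, 1999 → Aug 29, 2000: 366 days (Feb 29, 2000 is in that span).
Aug 29, 2000 → Aug 29, 2001: 365 days.
Aug 29, 2001 → Aug 29, 2002: 365 days.
Aug 29, 2002 → Sep 29, 2002: 31 days (August has 31).
Sep 29, 2002 → Oct 29, 2002: 30 days (September has 30).
Oct 29, 2002 → Nov 29, 2002: 31 days (October has 31).
Nov 29, 2002 → Dec 29, 2002: 30 days (November has 30).
Dec 29, 2002 → Jan 29, 2003: 31 days (December has 31).
Jan 29, 2003 → Jan 30, 2003: 1 days.
Total: 1615 days.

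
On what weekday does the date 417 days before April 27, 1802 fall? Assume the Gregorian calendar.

First find the weekday of Apr 27, 1802. Doomsday rule: the anchor day for the 1800s is Friday. For year 02: 2÷12 = 0 r 2, and 2÷4 = 0, so 0+2+0 = 2.
Friday + 2 ≡ Sunday — that's 1802's doomsday.
In April the doomsday date is Apr 4.
Apr 27 is 23 days after Apr 4; 23 mod 7 = 2, so Sunday + 2 = Tuesday.
417 mod 7 = 4, so 417 days before a Tuesday is Tuesday − 4 = Friday.

Friday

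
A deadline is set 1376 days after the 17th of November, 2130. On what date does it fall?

August 24, 2134

+365 (one year) → Nov 17, 2131 (1011 left).
+366 (one year; includes Feb 29, 2132) → Nov 17, 2132 (645 left).
+365 (one year) → Nov 17, 2133 (280 left).
Nov has 30 days: +14 → Dec 1, 2133 (266 left).
Dec has 31 days: +31 → Jan 1, 2134 (235 left).
Jan has 31 days: +31 → Feb 1, 2134 (204 left).
Feb has 28 days: +28 → Mar 1, 2134 (176 left).
Mar has 31 days: +31 → Apr 1, 2134 (145 left).
Apr has 30 days: +30 → May 1, 2134 (115 left).
May has 31 days: +31 → Jun 1, 2134 (84 left).
Jun has 30 days: +30 → Jul 1, 2134 (54 left).
Jul has 31 days: +31 → Aug 1, 2134 (23 left).
+23 → Aug 24, 2134.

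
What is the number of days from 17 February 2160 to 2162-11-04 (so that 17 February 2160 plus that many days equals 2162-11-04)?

991

Feb 17, 2160 → Feb 17, 2161: 366 days (Feb 29, 2160 is in that span).
Feb 17, 2161 → Feb 17, 2162: 365 days.
Feb 17, 2162 → Mar 17, 2162: 28 days (February has 28).
Mar 17, 2162 → Apr 17, 2162: 31 days (March has 31).
Apr 17, 2162 → May 17, 2162: 30 days (April has 30).
May 17, 2162 → Jun 17, 2162: 31 days (May has 31).
Jun 17, 2162 → Jul 17, 2162: 30 days (June has 30).
Jul 17, 2162 → Aug 17, 2162: 31 days (July has 31).
Aug 17, 2162 → Sep 17, 2162: 31 days (August has 31).
Sep 17, 2162 → Oct 17, 2162: 30 days (September has 30).
Oct 17, 2162 → Nov 4, 2162: 18 days.
Total: 991 days.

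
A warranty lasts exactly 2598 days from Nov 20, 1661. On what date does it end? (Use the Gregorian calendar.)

December 31, 1668

+365 (one year) → Nov 20, 1662 (2233 left).
+365 (one year) → Nov 20, 1663 (1868 left).
+366 (one year; includes Feb 29, 1664) → Nov 20, 1664 (1502 left).
+365 (one year) → Nov 20, 1665 (1137 left).
+365 (one year) → Nov 20, 1666 (772 left).
+365 (one year) → Nov 20, 1667 (407 left).
+366 (one year; includes Feb 29, 1668) → Nov 20, 1668 (41 left).
Nov has 30 days: +11 → Dec 1, 1668 (30 left).
+30 → Dec 31, 1668.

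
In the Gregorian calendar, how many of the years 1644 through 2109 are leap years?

Multiples of 4 in [1644,2109]: 117.
Of those, multiples of 100: 5 (not leap unless ÷400).
Multiples of 400: 1.
Leap years = 117 − 5 + 1 = 113.

113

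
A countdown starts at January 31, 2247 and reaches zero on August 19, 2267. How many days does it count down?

Jan 31, 2247 → Jan 31, 2248: 365 days.
Jan 31, 2248 → Jan 31, 2249: 366 days (Feb 29, 2248 is in that span).
Jan 31, 2249 → Jan 31, 2250: 365 days.
Jan 31, 2250 → Jan 31, 2251: 365 days.
Jan 31, 2251 → Jan 31, 2252: 365 days.
Jan 31, 2252 → Jan 31, 2253: 366 days (Feb 29, 2252 is in that span).
Jan 31, 2253 → Jan 31, 2254: 365 days.
Jan 31, 2254 → Jan 31, 2255: 365 days.
Jan 31, 2255 → Jan 31, 2256: 365 days.
Jan 31, 2256 → Jan 31, 2257: 366 days (Feb 29, 2256 is in that span).
Jan 31, 2257 → Jan 31, 2258: 365 days.
Jan 31, 2258 → Jan 31, 2259: 365 days.
Jan 31, 2259 → Jan 31, 2260: 365 days.
Jan 31, 2260 → Jan 31, 2261: 366 days (Feb 29, 2260 is in that span).
Jan 31, 2261 → Jan 31, 2262: 365 days.
Jan 31, 2262 → Jan 31, 2263: 365 days.
Jan 31, 2263 → Jan 31, 2264: 365 days.
Jan 31, 2264 → Jan 31, 2265: 366 days (Feb 29, 2264 is in that span).
Jan 31, 2265 → Jan 31, 2266: 365 days.
Jan 31, 2266 → Jan 31, 2267: 365 days.
Jan 31, 2267 → Feb 28, 2267: 28 days (January has 31).
Feb 28, 2267 → Mar 28, 2267: 28 days (February has 28).
Mar 28, 2267 → Apr 28, 2267: 31 days (March has 31).
Apr 28, 2267 → May 28, 2267: 30 days (April has 30).
May 28, 2267 → Jun 28, 2267: 31 days (May has 31).
Jun 28, 2267 → Jul 28, 2267: 30 days (June has 30).
Jul 28, 2267 → Aug 19, 2267: 22 days.
Total: 7505 days.

7505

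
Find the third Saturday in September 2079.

September 1, 2079 is a Friday.
The first Saturday is therefore September 2 (1 days later).
The third Saturday is 2 + 2×7 = September 16.

September 16, 2079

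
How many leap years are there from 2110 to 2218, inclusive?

26

Multiples of 4 in [2110,2218]: 27.
Of those, multiples of 100: 1 (not leap unless ÷400).
Multiples of 400: 0.
Leap years = 27 − 1 + 0 = 26.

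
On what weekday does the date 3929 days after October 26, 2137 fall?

Monday

Oct 26, 2137 is a Saturday.
3929 mod 7 = 2, so 3929 days after a Saturday is Saturday + 2 = Monday.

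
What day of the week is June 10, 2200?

Tuesday

Doomsday rule: the anchor day for the 2200s is Friday. For year 00: 0÷12 = 0 r 0, and 0÷4 = 0, so 0+0+0 = 0.
Friday + 0 ≡ Friday — that's 2200's doomsday.
In June the doomsday date is Jun 6.
Jun 10 is 4 days after Jun 6; 4 mod 7 = 4, so Friday + 4 = Tuesday.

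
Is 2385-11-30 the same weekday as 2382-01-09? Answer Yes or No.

Yes

From Jan 9, 2382 to Nov 30, 2385 is 1421 days.
1421 mod 7 = 0, so they are the same weekday.
(Jan 9, 2382 is a Saturday; Nov 30, 2385 is a Saturday.)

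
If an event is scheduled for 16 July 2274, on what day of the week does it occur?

Thursday

Doomsday rule: the anchor day for the 2200s is Friday. For year 74: 74÷12 = 6 r 2, and 2÷4 = 0, so 6+2+0 = 8.
Friday + 8 ≡ Saturday — that's 2274's doomsday.
In July the doomsday date is Jul 11.
Jul 16 is 5 days after Jul 11; 5 mod 7 = 5, so Saturday + 5 = Thursday.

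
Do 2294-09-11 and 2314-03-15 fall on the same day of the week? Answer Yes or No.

No

From Sep 11, 2294 to Mar 15, 2314 is 7124 days.
7124 mod 7 = 5, so they are different weekdays.
(Sep 11, 2294 is a Tuesday; Mar 15, 2314 is a Sunday.)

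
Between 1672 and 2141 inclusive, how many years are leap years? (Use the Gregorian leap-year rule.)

Multiples of 4 in [1672,2141]: 118.
Of those, multiples of 100: 5 (not leap unless ÷400).
Multiples of 400: 1.
Leap years = 118 − 5 + 1 = 114.

114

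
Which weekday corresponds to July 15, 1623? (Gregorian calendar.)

Doomsday rule: the anchor day for the 1600s is Tuesday. For year 23: 23÷12 = 1 r 11, and 11÷4 = 2, so 1+11+2 = 14.
Tuesday + 14 ≡ Tuesday — that's 1623's doomsday.
In July the doomsday date is Jul 11.
Jul 15 is 4 days after Jul 11; 4 mod 7 = 4, so Tuesday + 4 = Saturday.

Saturday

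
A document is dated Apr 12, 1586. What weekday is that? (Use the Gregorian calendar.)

Saturday

Doomsday rule: the anchor day for the 1500s is Wednesday. For year 86: 86÷12 = 7 r 2, and 2÷4 = 0, so 7+2+0 = 9.
Wednesday + 9 ≡ Friday — that's 1586's doomsday.
In April the doomsday date is Apr 4.
Apr 12 is 8 days after Apr 4; 8 mod 7 = 1, so Friday + 1 = Saturday.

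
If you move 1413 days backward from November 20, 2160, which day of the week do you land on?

Nov 20, 2160 is a Thursday.
1413 mod 7 = 6, so 1413 days before a Thursday is Thursday − 6 = Friday.

Friday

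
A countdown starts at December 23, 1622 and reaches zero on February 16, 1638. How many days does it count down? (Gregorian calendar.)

5534

Dec 23, 1622 → Dec 23, 1623: 365 days.
Dec 23, 1623 → Dec 23, 1624: 366 days (Feb 29, 1624 is in that span).
Dec 23, 1624 → Dec 23, 1625: 365 days.
Dec 23, 1625 → Dec 23, 1626: 365 days.
Dec 23, 1626 → Dec 23, 1627: 365 days.
Dec 23, 1627 → Dec 23, 1628: 366 days (Feb 29, 1628 is in that span).
Dec 23, 1628 → Dec 23, 1629: 365 days.
Dec 23, 1629 → Dec 23, 1630: 365 days.
Dec 23, 1630 → Dec 23, 1631: 365 days.
Dec 23, 1631 → Dec 23, 1632: 366 days (Feb 29, 1632 is in that span).
Dec 23, 1632 → Dec 23, 1633: 365 days.
Dec 23, 1633 → Dec 23, 1634: 365 days.
Dec 23, 1634 → Dec 23, 1635: 365 days.
Dec 23, 1635 → Dec 23, 1636: 366 days (Feb 29, 1636 is in that span).
Dec 23, 1636 → Dec 23, 1637: 365 days.
Dec 23, 1637 → Jan 23, 1638: 31 days (December has 31).
Jan 23, 1638 → Feb 16, 1638: 24 days.
Total: 5534 days.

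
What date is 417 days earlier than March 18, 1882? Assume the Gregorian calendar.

−365 (one year) → Mar 18, 1881 (52 left).
−18 → Feb 28, 1881 (end of Feb, 28 days; 34 left).
−28 → Jan 31, 1881 (end of Jan, 31 days; 6 left).
−6 → Jan 25, 1881.

January 25, 1881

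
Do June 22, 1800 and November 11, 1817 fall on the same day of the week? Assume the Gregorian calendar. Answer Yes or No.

From Jun 22, 1800 to Nov 11, 1817 is 6351 days.
6351 mod 7 = 2, so they are different weekdays.
(Jun 22, 1800 is a Sunday; Nov 11, 1817 is a Tuesday.)

No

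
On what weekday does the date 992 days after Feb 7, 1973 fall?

Feb 7, 1973 is a Wednesday.
992 mod 7 = 5, so 992 days after a Wednesday is Wednesday + 5 = Monday.

Monday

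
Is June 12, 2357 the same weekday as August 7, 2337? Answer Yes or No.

From Aug 7, 2337 to Jun 12, 2357 is 7249 days.
7249 mod 7 = 4, so they are different weekdays.
(Aug 7, 2337 is a Saturday; Jun 12, 2357 is a Wednesday.)

No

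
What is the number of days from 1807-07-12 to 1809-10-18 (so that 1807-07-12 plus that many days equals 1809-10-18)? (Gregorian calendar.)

829

Jul 12, 1807 → Jul 12, 1808: 366 days (Feb 29, 1808 is in that span).
Jul 12, 1808 → Jul 12, 1809: 365 days.
Jul 12, 1809 → Aug 12, 1809: 31 days (July has 31).
Aug 12, 1809 → Sep 12, 1809: 31 days (August has 31).
Sep 12, 1809 → Oct 12, 1809: 30 days (September has 30).
Oct 12, 1809 → Oct 18, 1809: 6 days.
Total: 829 days.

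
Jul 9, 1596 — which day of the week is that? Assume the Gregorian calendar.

Tuesday

Doomsday rule: the anchor day for the 1500s is Wednesday. For year 96: 96÷12 = 8 r 0, and 0÷4 = 0, so 8+0+0 = 8.
Wednesday + 8 ≡ Thursday — that's 1596's doomsday.
In July the doomsday date is Jul 11.
Jul 9 is 2 days before Jul 11; 2 mod 7 = 2, so Thursday − 2 = Tuesday.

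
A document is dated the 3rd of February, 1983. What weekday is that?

Thursday

Doomsday rule: the anchor day for the 1900s is Wednesday. For year 83: 83÷12 = 6 r 11, and 11÷4 = 2, so 6+11+2 = 19.
Wednesday + 19 ≡ Monday — that's 1983's doomsday.
In February the doomsday date is Feb 28 (1983 is not a leap year).
Feb 3 is 25 days before Feb 28; 25 mod 7 = 4, so Monday − 4 = Thursday.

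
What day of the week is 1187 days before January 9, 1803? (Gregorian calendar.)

Jan 9, 1803 is a Sunday.
1187 mod 7 = 4, so 1187 days before a Sunday is Sunday − 4 = Wednesday.

Wednesday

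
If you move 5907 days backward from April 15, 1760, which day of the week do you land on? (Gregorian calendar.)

Apr 15, 1760 is a Tuesday.
5907 mod 7 = 6, so 5907 days before a Tuesday is Tuesday − 6 = Wednesday.

Wednesday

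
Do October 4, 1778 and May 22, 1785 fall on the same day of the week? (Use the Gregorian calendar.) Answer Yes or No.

Yes

From Oct 4, 1778 to May 22, 1785 is 2422 days.
2422 mod 7 = 0, so they are the same weekday.
(Oct 4, 1778 is a Sunday; May 22, 1785 is a Sunday.)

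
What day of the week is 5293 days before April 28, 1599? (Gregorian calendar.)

First find the weekday of Apr 28, 1599. Doomsday rule: the anchor day for the 1500s is Wednesday. For year 99: 99÷12 = 8 r 3, and 3÷4 = 0, so 8+3+0 = 11.
Wednesday + 11 ≡ Sunday — that's 1599's doomsday.
In April the doomsday date is Apr 4.
Apr 28 is 24 days after Apr 4; 24 mod 7 = 3, so Sunday + 3 = Wednesday.
5293 mod 7 = 1, so 5293 days before a Wednesday is Wednesday − 1 = Tuesday.

Tuesday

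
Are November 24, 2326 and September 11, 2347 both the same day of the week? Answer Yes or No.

From Nov 24, 2326 to Sep 11, 2347 is 7596 days.
7596 mod 7 = 1, so they are different weekdays.
(Nov 24, 2326 is a Wednesday; Sep 11, 2347 is a Thursday.)

No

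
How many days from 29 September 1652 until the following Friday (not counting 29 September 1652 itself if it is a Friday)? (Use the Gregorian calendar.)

5

Sep 29, 1652 is a Sunday.
From Sunday to the next Friday is 5 days.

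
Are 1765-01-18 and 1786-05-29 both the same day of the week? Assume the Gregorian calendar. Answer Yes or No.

No

From Jan 18, 1765 to May 29, 1786 is 7801 days.
7801 mod 7 = 3, so they are different weekdays.
(Jan 18, 1765 is a Friday; May 29, 1786 is a Monday.)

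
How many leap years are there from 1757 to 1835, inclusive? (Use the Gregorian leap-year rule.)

18

Multiples of 4 in [1757,1835]: 19.
Of those, multiples of 100: 1 (not leap unless ÷400).
Multiples of 400: 0.
Leap years = 19 − 1 + 0 = 18.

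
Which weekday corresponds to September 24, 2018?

January 1, 2018 is a Monday.
Jan 1, 2018 → Feb 1, 2018: 31 days (January has 31).
Feb 1, 2018 → Mar 1, 2018: 28 days (February has 28).
Mar 1, 2018 → Apr 1, 2018: 31 days (March has 31).
Apr 1, 2018 → May 1, 2018: 30 days (April has 30).
May 1, 2018 → Jun 1, 2018: 31 days (May has 31).
Jun 1, 2018 → Jul 1, 2018: 30 days (June has 30).
Jul 1, 2018 → Aug 1, 2018: 31 days (July has 31).
Aug 1, 2018 → Sep 1, 2018: 31 days (August has 31).
Sep 1, 2018 → Sep 24, 2018: 23 days.
Total: 266 days.
266 mod 7 = 0, so Monday + 0 = Monday.

Monday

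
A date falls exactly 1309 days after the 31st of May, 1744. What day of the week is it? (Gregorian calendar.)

First find the weekday of May 31, 1744. Doomsday rule: the anchor day for the 1700s is Sunday. For year 44: 44÷12 = 3 r 8, and 8÷4 = 2, so 3+8+2 = 13.
Sunday + 13 ≡ Saturday — that's 1744's doomsday.
In May the doomsday date is May 9.
May 31 is 22 days after May 9; 22 mod 7 = 1, so Saturday + 1 = Sunday.
1309 mod 7 = 0, so 1309 days after a Sunday is Sunday + 0 = Sunday.

Sunday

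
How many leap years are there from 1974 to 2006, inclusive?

8

Multiples of 4 in [1974,2006]: 8.
Of those, multiples of 100: 1 (not leap unless ÷400).
Multiples of 400: 1.
Leap years = 8 − 1 + 1 = 8.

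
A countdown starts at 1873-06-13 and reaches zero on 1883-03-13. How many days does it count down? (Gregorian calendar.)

3560

Jun 13, 1873 → Jun 13, 1874: 365 days.
Jun 13, 1874 → Jun 13, 1875: 365 days.
Jun 13, 1875 → Jun 13, 1876: 366 days (Feb 29, 1876 is in that span).
Jun 13, 1876 → Jun 13, 1877: 365 days.
Jun 13, 1877 → Jun 13, 1878: 365 days.
Jun 13, 1878 → Jun 13, 1879: 365 days.
Jun 13, 1879 → Jun 13, 1880: 366 days (Feb 29, 1880 is in that span).
Jun 13, 1880 → Jun 13, 1881: 365 days.
Jun 13, 1881 → Jun 13, 1882: 365 days.
Jun 13, 1882 → Jul 13, 1882: 30 days (June has 30).
Jul 13, 1882 → Aug 13, 1882: 31 days (July has 31).
Aug 13, 1882 → Sep 13, 1882: 31 days (August has 31).
Sep 13, 1882 → Oct 13, 1882: 30 days (September has 30).
Oct 13, 1882 → Nov 13, 1882: 31 days (October has 31).
Nov 13, 1882 → Dec 13, 1882: 30 days (November has 30).
Dec 13, 1882 → Jan 13, 1883: 31 days (December has 31).
Jan 13, 1883 → Feb 13, 1883: 31 days (January has 31).
Feb 13, 1883 → Mar 13, 1883: 28 days.
Total: 3560 days.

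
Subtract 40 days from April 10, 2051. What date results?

−10 → Mar 31, 2051 (end of Mar, 31 days; 30 left).
−30 → Mar 1, 2051.

March 1, 2051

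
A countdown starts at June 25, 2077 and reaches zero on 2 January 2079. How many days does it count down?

Jun 25, 2077 → Jun 25, 2078: 365 days.
Jun 25, 2078 → Jul 25, 2078: 30 days (June has 30).
Jul 25, 2078 → Aug 25, 2078: 31 days (July has 31).
Aug 25, 2078 → Sep 25, 2078: 31 days (August has 31).
Sep 25, 2078 → Oct 25, 2078: 30 days (September has 30).
Oct 25, 2078 → Nov 25, 2078: 31 days (October has 31).
Nov 25, 2078 → Dec 25, 2078: 30 days (November has 30).
Dec 25, 2078 → Jan 2, 2079: 8 days.
Total: 556 days.

556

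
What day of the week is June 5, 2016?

Sunday

January 1, 2016 is a Friday.
Jan 1, 2016 → Feb 1, 2016: 31 days (January has 31).
Feb 1, 2016 → Mar 1, 2016: 29 days (February has 29).
Mar 1, 2016 → Apr 1, 2016: 31 days (March has 31).
Apr 1, 2016 → May 1, 2016: 30 days (April has 30).
May 1, 2016 → Jun 1, 2016: 31 days (May has 31).
Jun 1, 2016 → Jun 5, 2016: 4 days.
Total: 156 days.
156 mod 7 = 2, so Friday + 2 = Sunday.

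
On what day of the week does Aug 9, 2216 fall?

Doomsday rule: the anchor day for the 2200s is Friday. For year 16: 16÷12 = 1 r 4, and 4÷4 = 1, so 1+4+1 = 6.
Friday + 6 ≡ Thursday — that's 2216's doomsday.
In August the doomsday date is Aug 8.
Aug 9 is 1 day after Aug 8; 1 mod 7 = 1, so Thursday + 1 = Friday.

Friday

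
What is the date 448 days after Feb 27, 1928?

+366 (one year; includes Feb 29, 1928) → Feb 27, 1929 (82 left).
Feb has 28 days: +2 → Mar 1, 1929 (80 left).
Mar has 31 days: +31 → Apr 1, 1929 (49 left).
Apr has 30 days: +30 → May 1, 1929 (19 left).
+19 → May 20, 1929.

May 20, 1929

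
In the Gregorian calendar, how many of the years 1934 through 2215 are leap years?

68

Multiples of 4 in [1934,2215]: 70.
Of those, multiples of 100: 3 (not leap unless ÷400).
Multiples of 400: 1.
Leap years = 70 − 3 + 1 = 68.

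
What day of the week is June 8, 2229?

Monday

Doomsday rule: the anchor day for the 2200s is Friday. For year 29: 29÷12 = 2 r 5, and 5÷4 = 1, so 2+5+1 = 8.
Friday + 8 ≡ Saturday — that's 2229's doomsday.
In June the doomsday date is Jun 6.
Jun 8 is 2 days after Jun 6; 2 mod 7 = 2, so Saturday + 2 = Monday.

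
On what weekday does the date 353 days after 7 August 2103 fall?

Friday

Aug 7, 2103 is a Tuesday.
353 mod 7 = 3, so 353 days after a Tuesday is Tuesday + 3 = Friday.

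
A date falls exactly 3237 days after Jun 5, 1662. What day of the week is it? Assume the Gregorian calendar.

Thursday

First find the weekday of Jun 5, 1662. Doomsday rule: the anchor day for the 1600s is Tuesday. For year 62: 62÷12 = 5 r 2, and 2÷4 = 0, so 5+2+0 = 7.
Tuesday + 7 ≡ Tuesday — that's 1662's doomsday.
In June the doomsday date is Jun 6.
Jun 5 is 1 day before Jun 6; 1 mod 7 = 1, so Tuesday − 1 = Monday.
3237 mod 7 = 3, so 3237 days after a Monday is Monday + 3 = Thursday.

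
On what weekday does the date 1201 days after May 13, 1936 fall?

May 13, 1936 is a Wednesday.
1201 mod 7 = 4, so 1201 days after a Wednesday is Wednesday + 4 = Sunday.

Sunday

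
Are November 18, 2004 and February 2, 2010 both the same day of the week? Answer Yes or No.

No

From Nov 18, 2004 to Feb 2, 2010 is 1902 days.
1902 mod 7 = 5, so they are different weekdays.
(Nov 18, 2004 is a Thursday; Feb 2, 2010 is a Tuesday.)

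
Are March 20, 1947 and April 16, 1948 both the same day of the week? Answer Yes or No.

No

From Mar 20, 1947 to Apr 16, 1948 is 393 days.
393 mod 7 = 1, so they are different weekdays.
(Mar 20, 1947 is a Thursday; Apr 16, 1948 is a Friday.)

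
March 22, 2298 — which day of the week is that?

Tuesday

Doomsday rule: the anchor day for the 2200s is Friday. For year 98: 98÷12 = 8 r 2, and 2÷4 = 0, so 8+2+0 = 10.
Friday + 10 ≡ Monday — that's 2298's doomsday.
In March the doomsday date is Mar 14.
Mar 22 is 8 days after Mar 14; 8 mod 7 = 1, so Monday + 1 = Tuesday.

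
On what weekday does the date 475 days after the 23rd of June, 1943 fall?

Tuesday

First find the weekday of Jun 23, 1943. Doomsday rule: the anchor day for the 1900s is Wednesday. For year 43: 43÷12 = 3 r 7, and 7÷4 = 1, so 3+7+1 = 11.
Wednesday + 11 ≡ Sunday — that's 1943's doomsday.
In June the doomsday date is Jun 6.
Jun 23 is 17 days after Jun 6; 17 mod 7 = 3, so Sunday + 3 = Wednesday.
475 mod 7 = 6, so 475 days after a Wednesday is Wednesday + 6 = Tuesday.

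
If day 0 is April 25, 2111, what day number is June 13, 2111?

49

Apr 25, 2111 → May 25, 2111: 30 days (April has 30).
May 25, 2111 → Jun 13, 2111: 19 days.
Total: 49 days.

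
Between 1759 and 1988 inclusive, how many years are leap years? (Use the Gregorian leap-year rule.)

Multiples of 4 in [1759,1988]: 58.
Of those, multiples of 100: 2 (not leap unless ÷400).
Multiples of 400: 0.
Leap years = 58 − 2 + 0 = 56.

56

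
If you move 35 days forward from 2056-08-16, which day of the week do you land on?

Aug 16, 2056 is a Wednesday.
35 mod 7 = 0, so 35 days after a Wednesday is Wednesday + 0 = Wednesday.

Wednesday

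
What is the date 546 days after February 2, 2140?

+366 (one year; includes Feb 29, 2140) → Feb 2, 2141 (180 left).
Feb has 28 days: +27 → Mar 1, 2141 (153 left).
Mar has 31 days: +31 → Apr 1, 2141 (122 left).
Apr has 30 days: +30 → May 1, 2141 (92 left).
May has 31 days: +31 → Jun 1, 2141 (61 left).
Jun has 30 days: +30 → Jul 1, 2141 (31 left).
Jul has 31 days: +31 → Aug 1, 2141 (0 left).

August 1, 2141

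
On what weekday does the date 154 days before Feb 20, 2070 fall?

Thursday

Feb 20, 2070 is a Thursday.
154 mod 7 = 0, so 154 days before a Thursday is Thursday − 0 = Thursday.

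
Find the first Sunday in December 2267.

December 1, 2267 is a Sunday.
The first Sunday is therefore December 1 (same day).

December 1, 2267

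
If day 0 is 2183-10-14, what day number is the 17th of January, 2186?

Oct 14, 2183 → Oct 14, 2184: 366 days (Feb 29, 2184 is in that span).
Oct 14, 2184 → Oct 14, 2185: 365 days.
Oct 14, 2185 → Nov 14, 2185: 31 days (October has 31).
Nov 14, 2185 → Dec 14, 2185: 30 days (November has 30).
Dec 14, 2185 → Jan 14, 2186: 31 days (December has 31).
Jan 14, 2186 → Jan 17, 2186: 3 days.
Total: 826 days.

826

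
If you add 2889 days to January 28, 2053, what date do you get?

December 26, 2060

+365 (one year) → Jan 28, 2054 (2524 left).
+365 (one year) → Jan 28, 2055 (2159 left).
+365 (one year) → Jan 28, 2056 (1794 left).
+366 (one year; includes Feb 29, 2056) → Jan 28, 2057 (1428 left).
+365 (one year) → Jan 28, 2058 (1063 left).
+365 (one year) → Jan 28, 2059 (698 left).
+365 (one year) → Jan 28, 2060 (333 left).
Jan has 31 days: +4 → Feb 1, 2060 (329 left).
Feb has 29 days: +29 → Mar 1, 2060 (300 left).
Mar has 31 days: +31 → Apr 1, 2060 (269 left).
Apr has 30 days: +30 → May 1, 2060 (239 left).
May has 31 days: +31 → Jun 1, 2060 (208 left).
Jun has 30 days: +30 → Jul 1, 2060 (178 left).
Jul has 31 days: +31 → Aug 1, 2060 (147 left).
Aug has 31 days: +31 → Sep 1, 2060 (116 left).
Sep has 30 days: +30 → Oct 1, 2060 (86 left).
Oct has 31 days: +31 → Nov 1, 2060 (55 left).
Nov has 30 days: +30 → Dec 1, 2060 (25 left).
+25 → Dec 26, 2060.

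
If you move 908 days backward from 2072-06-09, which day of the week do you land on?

Jun 9, 2072 is a Thursday.
908 mod 7 = 5, so 908 days before a Thursday is Thursday − 5 = Saturday.

Saturday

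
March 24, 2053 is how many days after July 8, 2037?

Jul 8, 2037 → Jul 8, 2038: 365 days.
Jul 8, 2038 → Jul 8, 2039: 365 days.
Jul 8, 2039 → Jul 8, 2040: 366 days (Feb 29, 2040 is in that span).
Jul 8, 2040 → Jul 8, 2041: 365 days.
Jul 8, 2041 → Jul 8, 2042: 365 days.
Jul 8, 2042 → Jul 8, 2043: 365 days.
Jul 8, 2043 → Jul 8, 2044: 366 days (Feb 29, 2044 is in that span).
Jul 8, 2044 → Jul 8, 2045: 365 days.
Jul 8, 2045 → Jul 8, 2046: 365 days.
Jul 8, 2046 → Jul 8, 2047: 365 days.
Jul 8, 2047 → Jul 8, 2048: 366 days (Feb 29, 2048 is in that span).
Jul 8, 2048 → Jul 8, 2049: 365 days.
Jul 8, 2049 → Jul 8, 2050: 365 days.
Jul 8, 2050 → Jul 8, 2051: 365 days.
Jul 8, 2051 → Jul 8, 2052: 366 days (Feb 29, 2052 is in that span).
Jul 8, 2052 → Aug 8, 2052: 31 days (July has 31).
Aug 8, 2052 → Sep 8, 2052: 31 days (August has 31).
Sep 8, 2052 → Oct 8, 2052: 30 days (September has 30).
Oct 8, 2052 → Nov 8, 2052: 31 days (October has 31).
Nov 8, 2052 → Dec 8, 2052: 30 days (November has 30).
Dec 8, 2052 → Jan 8, 2053: 31 days (December has 31).
Jan 8, 2053 → Feb 8, 2053: 31 days (January has 31).
Feb 8, 2053 → Mar 8, 2053: 28 days (February has 28).
Mar 8, 2053 → Mar 24, 2053: 16 days.
Total: 5738 days.

5738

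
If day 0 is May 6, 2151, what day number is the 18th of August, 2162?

May 6, 2151 → May 6, 2152: 366 days (Feb 29, 2152 is in that span).
May 6, 2152 → May 6, 2153: 365 days.
May 6, 2153 → May 6, 2154: 365 days.
May 6, 2154 → May 6, 2155: 365 days.
May 6, 2155 → May 6, 2156: 366 days (Feb 29, 2156 is in that span).
May 6, 2156 → May 6, 2157: 365 days.
May 6, 2157 → May 6, 2158: 365 days.
May 6, 2158 → May 6, 2159: 365 days.
May 6, 2159 → May 6, 2160: 366 days (Feb 29, 2160 is in that span).
May 6, 2160 → May 6, 2161: 365 days.
May 6, 2161 → May 6, 2162: 365 days.
May 6, 2162 → Jun 6, 2162: 31 days (May has 31).
Jun 6, 2162 → Jul 6, 2162: 30 days (June has 30).
Jul 6, 2162 → Aug 6, 2162: 31 days (July has 31).
Aug 6, 2162 → Aug 18, 2162: 12 days.
Total: 4122 days.

4122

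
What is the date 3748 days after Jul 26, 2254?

October 29, 2264

+365 (one year) → Jul 26, 2255 (3383 left).
+366 (one year; includes Feb 29, 2256) → Jul 26, 2256 (3017 left).
+365 (one year) → Jul 26, 2257 (2652 left).
+365 (one year) → Jul 26, 2258 (2287 left).
+365 (one year) → Jul 26, 2259 (1922 left).
+366 (one year; includes Feb 29, 2260) → Jul 26, 2260 (1556 left).
+365 (one year) → Jul 26, 2261 (1191 left).
+365 (one year) → Jul 26, 2262 (826 left).
+365 (one year) → Jul 26, 2263 (461 left).
+366 (one year; includes Feb 29, 2264) → Jul 26, 2264 (95 left).
Jul has 31 days: +6 → Aug 1, 2264 (89 left).
Aug has 31 days: +31 → Sep 1, 2264 (58 left).
Sep has 30 days: +30 → Oct 1, 2264 (28 left).
+28 → Oct 29, 2264.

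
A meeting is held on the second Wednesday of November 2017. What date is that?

November 1, 2017 is a Wednesday.
The first Wednesday is therefore November 1 (same day).
The second Wednesday is 1 + 1×7 = November 8.

November 8, 2017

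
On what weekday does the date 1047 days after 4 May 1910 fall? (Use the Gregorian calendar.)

May 4, 1910 is a Wednesday.
1047 mod 7 = 4, so 1047 days after a Wednesday is Wednesday + 4 = Sunday.

Sunday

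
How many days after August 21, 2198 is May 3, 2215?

Aug 21, 2198 → Aug 21, 2199: 365 days.
Aug 21, 2199 → Aug 21, 2200: 365 days.
Aug 21, 2200 → Aug 21, 2201: 365 days.
Aug 21, 2201 → Aug 21, 2202: 365 days.
Aug 21, 2202 → Aug 21, 2203: 365 days.
Aug 21, 2203 → Aug 21, 2204: 366 days (Feb 29, 2204 is in that span).
Aug 21, 2204 → Aug 21, 2205: 365 days.
Aug 21, 2205 → Aug 21, 2206: 365 days.
Aug 21, 2206 → Aug 21, 2207: 365 days.
Aug 21, 2207 → Aug 21, 2208: 366 days (Feb 29, 2208 is in that span).
Aug 21, 2208 → Aug 21, 2209: 365 days.
Aug 21, 2209 → Aug 21, 2210: 365 days.
Aug 21, 2210 → Aug 21, 2211: 365 days.
Aug 21, 2211 → Aug 21, 2212: 366 days (Feb 29, 2212 is in that span).
Aug 21, 2212 → Aug 21, 2213: 365 days.
Aug 21, 2213 → Aug 21, 2214: 365 days.
Aug 21, 2214 → Sep 21, 2214: 31 days (August has 31).
Sep 21, 2214 → Oct 21, 2214: 30 days (September has 30).
Oct 21, 2214 → Nov 21, 2214: 31 days (October has 31).
Nov 21, 2214 → Dec 21, 2214: 30 days (November has 30).
Dec 21, 2214 → Jan 21, 2215: 31 days (December has 31).
Jan 21, 2215 → Feb 21, 2215: 31 days (January has 31).
Feb 21, 2215 → Mar 21, 2215: 28 days (February has 28).
Mar 21, 2215 → Apr 21, 2215: 31 days (March has 31).
Apr 21, 2215 → May 3, 2215: 12 days.
Total: 6098 days.

6098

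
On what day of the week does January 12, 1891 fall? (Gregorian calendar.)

Monday

Doomsday rule: the anchor day for the 1800s is Friday. For year 91: 91÷12 = 7 r 7, and 7÷4 = 1, so 7+7+1 = 15.
Friday + 15 ≡ Saturday — that's 1891's doomsday.
In January the doomsday date is Jan 3 (1891 is not a leap year).
Jan 12 is 9 days after Jan 3; 9 mod 7 = 2, so Saturday + 2 = Monday.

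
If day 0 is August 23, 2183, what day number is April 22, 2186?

973

Aug 23, 2183 → Aug 23, 2184: 366 days (Feb 29, 2184 is in that span).
Aug 23, 2184 → Aug 23, 2185: 365 days.
Aug 23, 2185 → Sep 23, 2185: 31 days (August has 31).
Sep 23, 2185 → Oct 23, 2185: 30 days (September has 30).
Oct 23, 2185 → Nov 23, 2185: 31 days (October has 31).
Nov 23, 2185 → Dec 23, 2185: 30 days (November has 30).
Dec 23, 2185 → Jan 23, 2186: 31 days (December has 31).
Jan 23, 2186 → Feb 23, 2186: 31 days (January has 31).
Feb 23, 2186 → Mar 23, 2186: 28 days (February has 28).
Mar 23, 2186 → Apr 22, 2186: 30 days.
Total: 973 days.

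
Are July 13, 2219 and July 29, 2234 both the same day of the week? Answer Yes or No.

Yes

From Jul 13, 2219 to Jul 29, 2234 is 5495 days.
5495 mod 7 = 0, so they are the same weekday.
(Jul 13, 2219 is a Tuesday; Jul 29, 2234 is a Tuesday.)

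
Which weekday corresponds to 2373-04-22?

Sunday

Doomsday rule: the anchor day for the 2300s is Wednesday. For year 73: 73÷12 = 6 r 1, and 1÷4 = 0, so 6+1+0 = 7.
Wednesday + 7 ≡ Wednesday — that's 2373's doomsday.
In April the doomsday date is Apr 4.
Apr 22 is 18 days after Apr 4; 18 mod 7 = 4, so Wednesday + 4 = Sunday.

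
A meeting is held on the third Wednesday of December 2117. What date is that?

December 15, 2117

December 1, 2117 is a Wednesday.
The first Wednesday is therefore December 1 (same day).
The third Wednesday is 1 + 2×7 = December 15.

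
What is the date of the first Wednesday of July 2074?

July 1, 2074 is a Sunday.
The first Wednesday is therefore July 4 (3 days later).

July 4, 2074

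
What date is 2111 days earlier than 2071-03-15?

−365 (one year) → Mar 15, 2070 (1746 left).
−365 (one year) → Mar 15, 2069 (1381 left).
−365 (one year) → Mar 15, 2068 (1016 left).
−366 (one year; includes Feb 29, 2068) → Mar 15, 2067 (650 left).
−365 (one year) → Mar 15, 2066 (285 left).
−15 → Feb 28, 2066 (end of Feb, 28 days; 270 left).
−28 → Jan 31, 2066 (end of Jan, 31 days; 242 left).
−31 → Dec 31, 2065 (end of Dec, 31 days; 211 left).
−31 → Nov 30, 2065 (end of Nov, 30 days; 180 left).
−30 → Oct 31, 2065 (end of Oct, 31 days; 150 left).
−31 → Sep 30, 2065 (end of Sep, 30 days; 119 left).
−30 → Aug 31, 2065 (end of Aug, 31 days; 89 left).
−31 → Jul 31, 2065 (end of Jul, 31 days; 58 left).
−31 → Jun 30, 2065 (end of Jun, 30 days; 27 left).
−27 → Jun 3, 2065.

June 3, 2065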